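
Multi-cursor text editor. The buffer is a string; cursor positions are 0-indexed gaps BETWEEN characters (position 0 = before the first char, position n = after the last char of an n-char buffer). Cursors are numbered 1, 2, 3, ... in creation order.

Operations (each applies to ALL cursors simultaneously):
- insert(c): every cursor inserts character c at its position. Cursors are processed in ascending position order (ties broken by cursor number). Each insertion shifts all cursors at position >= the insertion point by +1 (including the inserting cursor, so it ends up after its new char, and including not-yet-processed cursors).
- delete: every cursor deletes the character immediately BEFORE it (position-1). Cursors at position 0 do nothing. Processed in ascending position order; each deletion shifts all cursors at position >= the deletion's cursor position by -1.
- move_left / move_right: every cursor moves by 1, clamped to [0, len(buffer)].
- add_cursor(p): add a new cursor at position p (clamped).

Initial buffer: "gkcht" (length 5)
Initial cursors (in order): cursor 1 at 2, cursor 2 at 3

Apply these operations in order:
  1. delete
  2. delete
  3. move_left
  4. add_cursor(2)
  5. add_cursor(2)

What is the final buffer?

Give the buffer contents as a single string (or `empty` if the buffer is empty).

After op 1 (delete): buffer="ght" (len 3), cursors c1@1 c2@1, authorship ...
After op 2 (delete): buffer="ht" (len 2), cursors c1@0 c2@0, authorship ..
After op 3 (move_left): buffer="ht" (len 2), cursors c1@0 c2@0, authorship ..
After op 4 (add_cursor(2)): buffer="ht" (len 2), cursors c1@0 c2@0 c3@2, authorship ..
After op 5 (add_cursor(2)): buffer="ht" (len 2), cursors c1@0 c2@0 c3@2 c4@2, authorship ..

Answer: ht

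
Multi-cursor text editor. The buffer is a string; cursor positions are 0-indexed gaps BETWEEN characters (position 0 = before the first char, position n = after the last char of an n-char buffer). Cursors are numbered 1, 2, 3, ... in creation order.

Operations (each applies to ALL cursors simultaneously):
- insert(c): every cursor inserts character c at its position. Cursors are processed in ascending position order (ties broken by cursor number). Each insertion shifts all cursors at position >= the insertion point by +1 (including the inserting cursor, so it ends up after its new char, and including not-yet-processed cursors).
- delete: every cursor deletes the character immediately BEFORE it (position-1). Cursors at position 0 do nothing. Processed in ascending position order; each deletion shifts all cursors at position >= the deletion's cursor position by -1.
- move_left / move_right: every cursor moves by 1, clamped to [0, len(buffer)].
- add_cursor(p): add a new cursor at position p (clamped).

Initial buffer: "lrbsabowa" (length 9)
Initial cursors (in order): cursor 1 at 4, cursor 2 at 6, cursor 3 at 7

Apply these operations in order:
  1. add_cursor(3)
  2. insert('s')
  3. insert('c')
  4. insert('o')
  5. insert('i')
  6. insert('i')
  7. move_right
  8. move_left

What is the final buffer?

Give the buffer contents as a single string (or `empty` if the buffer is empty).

After op 1 (add_cursor(3)): buffer="lrbsabowa" (len 9), cursors c4@3 c1@4 c2@6 c3@7, authorship .........
After op 2 (insert('s')): buffer="lrbsssabsoswa" (len 13), cursors c4@4 c1@6 c2@9 c3@11, authorship ...4.1..2.3..
After op 3 (insert('c')): buffer="lrbscsscabscoscwa" (len 17), cursors c4@5 c1@8 c2@12 c3@15, authorship ...44.11..22.33..
After op 4 (insert('o')): buffer="lrbscosscoabscooscowa" (len 21), cursors c4@6 c1@10 c2@15 c3@19, authorship ...444.111..222.333..
After op 5 (insert('i')): buffer="lrbscoisscoiabscoioscoiwa" (len 25), cursors c4@7 c1@12 c2@18 c3@23, authorship ...4444.1111..2222.3333..
After op 6 (insert('i')): buffer="lrbscoiisscoiiabscoiioscoiiwa" (len 29), cursors c4@8 c1@14 c2@21 c3@27, authorship ...44444.11111..22222.33333..
After op 7 (move_right): buffer="lrbscoiisscoiiabscoiioscoiiwa" (len 29), cursors c4@9 c1@15 c2@22 c3@28, authorship ...44444.11111..22222.33333..
After op 8 (move_left): buffer="lrbscoiisscoiiabscoiioscoiiwa" (len 29), cursors c4@8 c1@14 c2@21 c3@27, authorship ...44444.11111..22222.33333..

Answer: lrbscoiisscoiiabscoiioscoiiwa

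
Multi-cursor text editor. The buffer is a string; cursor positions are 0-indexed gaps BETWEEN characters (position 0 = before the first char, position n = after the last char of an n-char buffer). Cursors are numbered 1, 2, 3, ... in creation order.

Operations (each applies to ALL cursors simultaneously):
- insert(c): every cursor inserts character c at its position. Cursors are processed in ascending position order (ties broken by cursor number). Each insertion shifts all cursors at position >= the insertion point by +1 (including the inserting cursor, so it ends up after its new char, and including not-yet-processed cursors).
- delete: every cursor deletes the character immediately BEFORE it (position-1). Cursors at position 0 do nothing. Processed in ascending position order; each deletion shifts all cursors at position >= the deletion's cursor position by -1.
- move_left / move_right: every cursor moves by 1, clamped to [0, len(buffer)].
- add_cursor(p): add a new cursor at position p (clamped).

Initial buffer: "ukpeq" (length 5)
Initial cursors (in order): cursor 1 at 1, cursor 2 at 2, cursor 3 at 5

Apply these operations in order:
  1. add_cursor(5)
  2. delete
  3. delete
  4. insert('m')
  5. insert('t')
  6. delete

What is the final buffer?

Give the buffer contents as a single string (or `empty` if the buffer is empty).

After op 1 (add_cursor(5)): buffer="ukpeq" (len 5), cursors c1@1 c2@2 c3@5 c4@5, authorship .....
After op 2 (delete): buffer="p" (len 1), cursors c1@0 c2@0 c3@1 c4@1, authorship .
After op 3 (delete): buffer="" (len 0), cursors c1@0 c2@0 c3@0 c4@0, authorship 
After op 4 (insert('m')): buffer="mmmm" (len 4), cursors c1@4 c2@4 c3@4 c4@4, authorship 1234
After op 5 (insert('t')): buffer="mmmmtttt" (len 8), cursors c1@8 c2@8 c3@8 c4@8, authorship 12341234
After op 6 (delete): buffer="mmmm" (len 4), cursors c1@4 c2@4 c3@4 c4@4, authorship 1234

Answer: mmmm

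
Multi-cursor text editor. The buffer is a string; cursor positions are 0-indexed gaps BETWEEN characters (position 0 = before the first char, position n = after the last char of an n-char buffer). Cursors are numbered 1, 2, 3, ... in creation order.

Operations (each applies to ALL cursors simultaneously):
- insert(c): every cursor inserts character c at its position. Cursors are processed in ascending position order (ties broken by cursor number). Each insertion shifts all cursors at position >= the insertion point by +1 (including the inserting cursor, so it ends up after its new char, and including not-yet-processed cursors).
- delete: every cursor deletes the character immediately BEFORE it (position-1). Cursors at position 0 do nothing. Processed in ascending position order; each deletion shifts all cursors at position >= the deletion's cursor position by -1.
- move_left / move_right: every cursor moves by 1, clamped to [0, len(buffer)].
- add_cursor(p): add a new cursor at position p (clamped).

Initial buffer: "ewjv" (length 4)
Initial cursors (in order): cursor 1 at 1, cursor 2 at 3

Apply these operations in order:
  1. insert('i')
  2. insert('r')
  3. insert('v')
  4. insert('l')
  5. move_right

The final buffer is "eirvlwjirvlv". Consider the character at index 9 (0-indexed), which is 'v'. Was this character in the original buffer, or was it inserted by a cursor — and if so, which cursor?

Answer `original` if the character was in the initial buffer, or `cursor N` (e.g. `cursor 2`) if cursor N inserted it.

Answer: cursor 2

Derivation:
After op 1 (insert('i')): buffer="eiwjiv" (len 6), cursors c1@2 c2@5, authorship .1..2.
After op 2 (insert('r')): buffer="eirwjirv" (len 8), cursors c1@3 c2@7, authorship .11..22.
After op 3 (insert('v')): buffer="eirvwjirvv" (len 10), cursors c1@4 c2@9, authorship .111..222.
After op 4 (insert('l')): buffer="eirvlwjirvlv" (len 12), cursors c1@5 c2@11, authorship .1111..2222.
After op 5 (move_right): buffer="eirvlwjirvlv" (len 12), cursors c1@6 c2@12, authorship .1111..2222.
Authorship (.=original, N=cursor N): . 1 1 1 1 . . 2 2 2 2 .
Index 9: author = 2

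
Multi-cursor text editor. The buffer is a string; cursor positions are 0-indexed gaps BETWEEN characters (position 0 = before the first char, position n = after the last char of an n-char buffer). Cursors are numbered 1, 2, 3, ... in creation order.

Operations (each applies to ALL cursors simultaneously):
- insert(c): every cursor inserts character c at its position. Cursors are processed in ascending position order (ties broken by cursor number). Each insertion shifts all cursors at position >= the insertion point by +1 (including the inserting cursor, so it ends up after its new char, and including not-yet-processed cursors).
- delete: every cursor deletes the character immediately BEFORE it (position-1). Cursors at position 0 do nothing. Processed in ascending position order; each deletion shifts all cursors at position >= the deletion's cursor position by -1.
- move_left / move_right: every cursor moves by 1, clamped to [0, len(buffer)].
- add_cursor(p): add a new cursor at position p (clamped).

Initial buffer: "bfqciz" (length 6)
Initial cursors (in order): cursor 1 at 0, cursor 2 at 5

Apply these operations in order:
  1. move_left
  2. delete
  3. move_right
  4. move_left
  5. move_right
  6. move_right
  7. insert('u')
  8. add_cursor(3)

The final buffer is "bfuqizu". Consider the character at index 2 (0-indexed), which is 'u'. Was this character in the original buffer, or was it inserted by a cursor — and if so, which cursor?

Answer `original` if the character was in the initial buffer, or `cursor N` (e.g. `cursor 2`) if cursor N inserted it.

After op 1 (move_left): buffer="bfqciz" (len 6), cursors c1@0 c2@4, authorship ......
After op 2 (delete): buffer="bfqiz" (len 5), cursors c1@0 c2@3, authorship .....
After op 3 (move_right): buffer="bfqiz" (len 5), cursors c1@1 c2@4, authorship .....
After op 4 (move_left): buffer="bfqiz" (len 5), cursors c1@0 c2@3, authorship .....
After op 5 (move_right): buffer="bfqiz" (len 5), cursors c1@1 c2@4, authorship .....
After op 6 (move_right): buffer="bfqiz" (len 5), cursors c1@2 c2@5, authorship .....
After op 7 (insert('u')): buffer="bfuqizu" (len 7), cursors c1@3 c2@7, authorship ..1...2
After op 8 (add_cursor(3)): buffer="bfuqizu" (len 7), cursors c1@3 c3@3 c2@7, authorship ..1...2
Authorship (.=original, N=cursor N): . . 1 . . . 2
Index 2: author = 1

Answer: cursor 1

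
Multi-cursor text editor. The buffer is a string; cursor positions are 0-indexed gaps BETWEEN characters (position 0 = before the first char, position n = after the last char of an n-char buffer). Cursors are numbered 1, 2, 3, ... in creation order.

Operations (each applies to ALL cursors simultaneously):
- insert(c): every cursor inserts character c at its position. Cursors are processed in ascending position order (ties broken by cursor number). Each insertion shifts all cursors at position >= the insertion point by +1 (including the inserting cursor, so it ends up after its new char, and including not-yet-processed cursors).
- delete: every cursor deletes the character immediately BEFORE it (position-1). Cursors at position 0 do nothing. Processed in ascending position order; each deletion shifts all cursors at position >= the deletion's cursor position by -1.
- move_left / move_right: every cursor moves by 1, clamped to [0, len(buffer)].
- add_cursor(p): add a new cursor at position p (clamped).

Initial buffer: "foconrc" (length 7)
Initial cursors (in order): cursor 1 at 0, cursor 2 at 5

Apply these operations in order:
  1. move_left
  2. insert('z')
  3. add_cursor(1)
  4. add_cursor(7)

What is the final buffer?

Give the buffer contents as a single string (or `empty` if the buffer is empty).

After op 1 (move_left): buffer="foconrc" (len 7), cursors c1@0 c2@4, authorship .......
After op 2 (insert('z')): buffer="zfocoznrc" (len 9), cursors c1@1 c2@6, authorship 1....2...
After op 3 (add_cursor(1)): buffer="zfocoznrc" (len 9), cursors c1@1 c3@1 c2@6, authorship 1....2...
After op 4 (add_cursor(7)): buffer="zfocoznrc" (len 9), cursors c1@1 c3@1 c2@6 c4@7, authorship 1....2...

Answer: zfocoznrc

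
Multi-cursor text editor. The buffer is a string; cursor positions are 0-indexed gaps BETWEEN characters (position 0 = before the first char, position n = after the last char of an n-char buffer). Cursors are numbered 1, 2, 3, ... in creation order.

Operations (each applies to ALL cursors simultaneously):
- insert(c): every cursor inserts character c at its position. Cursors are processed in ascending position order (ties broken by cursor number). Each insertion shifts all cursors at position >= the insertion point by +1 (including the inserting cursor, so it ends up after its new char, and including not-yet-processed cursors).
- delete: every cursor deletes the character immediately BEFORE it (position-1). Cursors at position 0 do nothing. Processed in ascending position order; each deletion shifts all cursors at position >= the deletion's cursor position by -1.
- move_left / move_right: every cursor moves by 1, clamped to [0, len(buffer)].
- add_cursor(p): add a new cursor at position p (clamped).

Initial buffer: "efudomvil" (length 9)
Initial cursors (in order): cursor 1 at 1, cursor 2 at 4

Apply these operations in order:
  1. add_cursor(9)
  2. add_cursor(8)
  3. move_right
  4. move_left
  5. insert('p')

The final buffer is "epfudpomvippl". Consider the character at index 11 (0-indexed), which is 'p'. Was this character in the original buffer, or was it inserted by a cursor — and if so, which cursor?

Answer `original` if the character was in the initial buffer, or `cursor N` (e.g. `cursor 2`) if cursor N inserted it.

Answer: cursor 4

Derivation:
After op 1 (add_cursor(9)): buffer="efudomvil" (len 9), cursors c1@1 c2@4 c3@9, authorship .........
After op 2 (add_cursor(8)): buffer="efudomvil" (len 9), cursors c1@1 c2@4 c4@8 c3@9, authorship .........
After op 3 (move_right): buffer="efudomvil" (len 9), cursors c1@2 c2@5 c3@9 c4@9, authorship .........
After op 4 (move_left): buffer="efudomvil" (len 9), cursors c1@1 c2@4 c3@8 c4@8, authorship .........
After op 5 (insert('p')): buffer="epfudpomvippl" (len 13), cursors c1@2 c2@6 c3@12 c4@12, authorship .1...2....34.
Authorship (.=original, N=cursor N): . 1 . . . 2 . . . . 3 4 .
Index 11: author = 4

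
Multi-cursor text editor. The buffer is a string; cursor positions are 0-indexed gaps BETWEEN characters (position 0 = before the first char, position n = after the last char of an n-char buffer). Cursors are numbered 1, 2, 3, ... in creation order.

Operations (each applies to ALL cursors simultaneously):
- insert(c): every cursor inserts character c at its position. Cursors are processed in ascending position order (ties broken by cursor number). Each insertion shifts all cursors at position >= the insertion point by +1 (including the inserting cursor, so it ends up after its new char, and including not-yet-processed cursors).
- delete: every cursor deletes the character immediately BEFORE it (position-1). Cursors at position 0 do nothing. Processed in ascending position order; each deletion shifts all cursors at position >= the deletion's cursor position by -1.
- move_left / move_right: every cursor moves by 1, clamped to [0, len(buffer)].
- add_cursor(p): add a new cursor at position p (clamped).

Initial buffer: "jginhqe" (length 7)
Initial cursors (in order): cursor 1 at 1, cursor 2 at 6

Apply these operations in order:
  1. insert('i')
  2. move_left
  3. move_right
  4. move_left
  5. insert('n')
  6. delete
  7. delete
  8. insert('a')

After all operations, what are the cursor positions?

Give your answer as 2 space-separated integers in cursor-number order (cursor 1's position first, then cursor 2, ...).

Answer: 1 7

Derivation:
After op 1 (insert('i')): buffer="jiginhqie" (len 9), cursors c1@2 c2@8, authorship .1.....2.
After op 2 (move_left): buffer="jiginhqie" (len 9), cursors c1@1 c2@7, authorship .1.....2.
After op 3 (move_right): buffer="jiginhqie" (len 9), cursors c1@2 c2@8, authorship .1.....2.
After op 4 (move_left): buffer="jiginhqie" (len 9), cursors c1@1 c2@7, authorship .1.....2.
After op 5 (insert('n')): buffer="jniginhqnie" (len 11), cursors c1@2 c2@9, authorship .11.....22.
After op 6 (delete): buffer="jiginhqie" (len 9), cursors c1@1 c2@7, authorship .1.....2.
After op 7 (delete): buffer="iginhie" (len 7), cursors c1@0 c2@5, authorship 1....2.
After op 8 (insert('a')): buffer="aiginhaie" (len 9), cursors c1@1 c2@7, authorship 11....22.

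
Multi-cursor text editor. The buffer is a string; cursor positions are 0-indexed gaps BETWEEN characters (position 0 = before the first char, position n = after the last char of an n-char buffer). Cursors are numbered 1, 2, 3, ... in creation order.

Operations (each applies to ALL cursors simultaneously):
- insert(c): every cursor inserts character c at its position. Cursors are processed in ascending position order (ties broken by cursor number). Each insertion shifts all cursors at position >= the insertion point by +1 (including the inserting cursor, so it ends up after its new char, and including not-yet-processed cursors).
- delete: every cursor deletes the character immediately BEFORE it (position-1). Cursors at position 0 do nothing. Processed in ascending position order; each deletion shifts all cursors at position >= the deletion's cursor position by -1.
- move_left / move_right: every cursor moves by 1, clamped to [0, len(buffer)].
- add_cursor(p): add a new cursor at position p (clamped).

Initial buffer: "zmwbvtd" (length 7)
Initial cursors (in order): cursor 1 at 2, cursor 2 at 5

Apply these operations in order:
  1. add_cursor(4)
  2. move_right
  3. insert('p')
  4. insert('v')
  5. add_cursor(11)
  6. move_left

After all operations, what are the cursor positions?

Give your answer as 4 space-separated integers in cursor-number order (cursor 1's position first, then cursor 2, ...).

Answer: 4 11 8 10

Derivation:
After op 1 (add_cursor(4)): buffer="zmwbvtd" (len 7), cursors c1@2 c3@4 c2@5, authorship .......
After op 2 (move_right): buffer="zmwbvtd" (len 7), cursors c1@3 c3@5 c2@6, authorship .......
After op 3 (insert('p')): buffer="zmwpbvptpd" (len 10), cursors c1@4 c3@7 c2@9, authorship ...1..3.2.
After op 4 (insert('v')): buffer="zmwpvbvpvtpvd" (len 13), cursors c1@5 c3@9 c2@12, authorship ...11..33.22.
After op 5 (add_cursor(11)): buffer="zmwpvbvpvtpvd" (len 13), cursors c1@5 c3@9 c4@11 c2@12, authorship ...11..33.22.
After op 6 (move_left): buffer="zmwpvbvpvtpvd" (len 13), cursors c1@4 c3@8 c4@10 c2@11, authorship ...11..33.22.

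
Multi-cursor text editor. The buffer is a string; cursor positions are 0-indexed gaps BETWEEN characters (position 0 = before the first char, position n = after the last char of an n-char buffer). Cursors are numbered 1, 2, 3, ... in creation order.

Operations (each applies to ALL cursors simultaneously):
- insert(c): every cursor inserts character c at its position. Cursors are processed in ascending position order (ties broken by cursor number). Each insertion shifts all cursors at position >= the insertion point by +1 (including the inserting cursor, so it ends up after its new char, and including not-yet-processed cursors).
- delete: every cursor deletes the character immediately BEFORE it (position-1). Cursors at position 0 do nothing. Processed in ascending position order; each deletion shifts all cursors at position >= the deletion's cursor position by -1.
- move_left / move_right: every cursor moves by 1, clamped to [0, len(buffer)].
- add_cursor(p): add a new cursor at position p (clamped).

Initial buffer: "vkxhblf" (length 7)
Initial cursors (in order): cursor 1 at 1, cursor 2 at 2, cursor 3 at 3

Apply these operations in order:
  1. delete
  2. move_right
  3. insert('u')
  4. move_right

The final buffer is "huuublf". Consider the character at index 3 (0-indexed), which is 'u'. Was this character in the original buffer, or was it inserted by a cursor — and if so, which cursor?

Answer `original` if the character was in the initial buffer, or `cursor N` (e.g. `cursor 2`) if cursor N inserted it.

Answer: cursor 3

Derivation:
After op 1 (delete): buffer="hblf" (len 4), cursors c1@0 c2@0 c3@0, authorship ....
After op 2 (move_right): buffer="hblf" (len 4), cursors c1@1 c2@1 c3@1, authorship ....
After op 3 (insert('u')): buffer="huuublf" (len 7), cursors c1@4 c2@4 c3@4, authorship .123...
After op 4 (move_right): buffer="huuublf" (len 7), cursors c1@5 c2@5 c3@5, authorship .123...
Authorship (.=original, N=cursor N): . 1 2 3 . . .
Index 3: author = 3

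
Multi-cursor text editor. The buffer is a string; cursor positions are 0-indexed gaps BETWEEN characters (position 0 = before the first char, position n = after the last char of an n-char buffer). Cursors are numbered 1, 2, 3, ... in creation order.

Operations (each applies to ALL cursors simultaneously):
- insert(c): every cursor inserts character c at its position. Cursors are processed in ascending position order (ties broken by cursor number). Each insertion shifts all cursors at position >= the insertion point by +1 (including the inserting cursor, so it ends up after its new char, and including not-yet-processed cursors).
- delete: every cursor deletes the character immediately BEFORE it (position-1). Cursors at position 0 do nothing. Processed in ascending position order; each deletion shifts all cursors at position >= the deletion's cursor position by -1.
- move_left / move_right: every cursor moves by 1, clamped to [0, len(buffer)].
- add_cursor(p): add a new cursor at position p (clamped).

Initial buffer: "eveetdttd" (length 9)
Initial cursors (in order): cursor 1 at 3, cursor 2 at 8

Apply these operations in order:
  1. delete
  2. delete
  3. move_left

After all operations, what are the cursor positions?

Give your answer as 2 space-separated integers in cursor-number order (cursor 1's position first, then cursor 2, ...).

After op 1 (delete): buffer="evetdtd" (len 7), cursors c1@2 c2@6, authorship .......
After op 2 (delete): buffer="eetdd" (len 5), cursors c1@1 c2@4, authorship .....
After op 3 (move_left): buffer="eetdd" (len 5), cursors c1@0 c2@3, authorship .....

Answer: 0 3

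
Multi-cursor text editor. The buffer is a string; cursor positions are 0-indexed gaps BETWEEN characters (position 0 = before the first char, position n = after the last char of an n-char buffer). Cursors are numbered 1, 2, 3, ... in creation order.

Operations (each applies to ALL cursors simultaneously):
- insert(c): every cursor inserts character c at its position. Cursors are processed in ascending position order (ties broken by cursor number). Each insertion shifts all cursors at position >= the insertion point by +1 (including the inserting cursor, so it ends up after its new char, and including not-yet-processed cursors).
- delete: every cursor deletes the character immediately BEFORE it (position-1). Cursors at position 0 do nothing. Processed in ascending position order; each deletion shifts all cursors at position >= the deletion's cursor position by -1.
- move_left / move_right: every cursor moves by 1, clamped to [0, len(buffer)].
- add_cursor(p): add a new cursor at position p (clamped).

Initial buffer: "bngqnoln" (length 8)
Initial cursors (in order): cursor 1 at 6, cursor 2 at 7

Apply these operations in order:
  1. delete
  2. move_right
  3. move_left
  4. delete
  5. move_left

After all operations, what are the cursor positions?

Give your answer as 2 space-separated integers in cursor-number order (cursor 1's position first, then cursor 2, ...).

Answer: 2 2

Derivation:
After op 1 (delete): buffer="bngqnn" (len 6), cursors c1@5 c2@5, authorship ......
After op 2 (move_right): buffer="bngqnn" (len 6), cursors c1@6 c2@6, authorship ......
After op 3 (move_left): buffer="bngqnn" (len 6), cursors c1@5 c2@5, authorship ......
After op 4 (delete): buffer="bngn" (len 4), cursors c1@3 c2@3, authorship ....
After op 5 (move_left): buffer="bngn" (len 4), cursors c1@2 c2@2, authorship ....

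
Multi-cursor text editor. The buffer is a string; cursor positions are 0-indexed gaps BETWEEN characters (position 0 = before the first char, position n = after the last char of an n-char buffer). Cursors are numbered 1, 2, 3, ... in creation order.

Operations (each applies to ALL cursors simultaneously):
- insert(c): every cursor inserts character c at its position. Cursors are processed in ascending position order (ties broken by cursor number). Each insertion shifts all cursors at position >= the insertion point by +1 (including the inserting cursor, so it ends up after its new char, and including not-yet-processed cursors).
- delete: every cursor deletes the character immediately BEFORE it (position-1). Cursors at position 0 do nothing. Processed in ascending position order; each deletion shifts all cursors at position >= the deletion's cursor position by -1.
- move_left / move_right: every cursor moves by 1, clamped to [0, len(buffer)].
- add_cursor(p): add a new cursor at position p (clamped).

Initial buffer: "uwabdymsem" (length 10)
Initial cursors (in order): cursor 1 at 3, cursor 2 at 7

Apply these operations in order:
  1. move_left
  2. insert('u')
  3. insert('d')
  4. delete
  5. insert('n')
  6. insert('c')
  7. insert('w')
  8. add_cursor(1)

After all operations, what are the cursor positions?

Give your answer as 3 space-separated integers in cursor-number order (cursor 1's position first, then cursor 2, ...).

Answer: 6 14 1

Derivation:
After op 1 (move_left): buffer="uwabdymsem" (len 10), cursors c1@2 c2@6, authorship ..........
After op 2 (insert('u')): buffer="uwuabdyumsem" (len 12), cursors c1@3 c2@8, authorship ..1....2....
After op 3 (insert('d')): buffer="uwudabdyudmsem" (len 14), cursors c1@4 c2@10, authorship ..11....22....
After op 4 (delete): buffer="uwuabdyumsem" (len 12), cursors c1@3 c2@8, authorship ..1....2....
After op 5 (insert('n')): buffer="uwunabdyunmsem" (len 14), cursors c1@4 c2@10, authorship ..11....22....
After op 6 (insert('c')): buffer="uwuncabdyuncmsem" (len 16), cursors c1@5 c2@12, authorship ..111....222....
After op 7 (insert('w')): buffer="uwuncwabdyuncwmsem" (len 18), cursors c1@6 c2@14, authorship ..1111....2222....
After op 8 (add_cursor(1)): buffer="uwuncwabdyuncwmsem" (len 18), cursors c3@1 c1@6 c2@14, authorship ..1111....2222....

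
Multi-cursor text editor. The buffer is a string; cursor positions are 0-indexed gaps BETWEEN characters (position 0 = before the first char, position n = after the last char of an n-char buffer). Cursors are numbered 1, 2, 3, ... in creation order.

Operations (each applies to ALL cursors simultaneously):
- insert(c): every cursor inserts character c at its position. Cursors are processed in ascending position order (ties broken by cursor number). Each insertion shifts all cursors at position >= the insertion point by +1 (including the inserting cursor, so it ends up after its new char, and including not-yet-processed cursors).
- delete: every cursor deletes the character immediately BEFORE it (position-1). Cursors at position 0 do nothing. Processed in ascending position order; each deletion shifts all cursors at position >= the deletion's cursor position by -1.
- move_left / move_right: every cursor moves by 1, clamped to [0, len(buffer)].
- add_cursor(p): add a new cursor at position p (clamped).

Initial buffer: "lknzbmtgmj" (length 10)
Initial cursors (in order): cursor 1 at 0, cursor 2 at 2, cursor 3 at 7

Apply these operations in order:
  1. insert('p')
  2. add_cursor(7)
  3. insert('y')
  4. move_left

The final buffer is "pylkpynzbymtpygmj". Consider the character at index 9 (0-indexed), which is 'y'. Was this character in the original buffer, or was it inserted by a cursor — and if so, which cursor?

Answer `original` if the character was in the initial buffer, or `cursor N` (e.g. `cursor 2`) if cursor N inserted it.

After op 1 (insert('p')): buffer="plkpnzbmtpgmj" (len 13), cursors c1@1 c2@4 c3@10, authorship 1..2.....3...
After op 2 (add_cursor(7)): buffer="plkpnzbmtpgmj" (len 13), cursors c1@1 c2@4 c4@7 c3@10, authorship 1..2.....3...
After op 3 (insert('y')): buffer="pylkpynzbymtpygmj" (len 17), cursors c1@2 c2@6 c4@10 c3@14, authorship 11..22...4..33...
After op 4 (move_left): buffer="pylkpynzbymtpygmj" (len 17), cursors c1@1 c2@5 c4@9 c3@13, authorship 11..22...4..33...
Authorship (.=original, N=cursor N): 1 1 . . 2 2 . . . 4 . . 3 3 . . .
Index 9: author = 4

Answer: cursor 4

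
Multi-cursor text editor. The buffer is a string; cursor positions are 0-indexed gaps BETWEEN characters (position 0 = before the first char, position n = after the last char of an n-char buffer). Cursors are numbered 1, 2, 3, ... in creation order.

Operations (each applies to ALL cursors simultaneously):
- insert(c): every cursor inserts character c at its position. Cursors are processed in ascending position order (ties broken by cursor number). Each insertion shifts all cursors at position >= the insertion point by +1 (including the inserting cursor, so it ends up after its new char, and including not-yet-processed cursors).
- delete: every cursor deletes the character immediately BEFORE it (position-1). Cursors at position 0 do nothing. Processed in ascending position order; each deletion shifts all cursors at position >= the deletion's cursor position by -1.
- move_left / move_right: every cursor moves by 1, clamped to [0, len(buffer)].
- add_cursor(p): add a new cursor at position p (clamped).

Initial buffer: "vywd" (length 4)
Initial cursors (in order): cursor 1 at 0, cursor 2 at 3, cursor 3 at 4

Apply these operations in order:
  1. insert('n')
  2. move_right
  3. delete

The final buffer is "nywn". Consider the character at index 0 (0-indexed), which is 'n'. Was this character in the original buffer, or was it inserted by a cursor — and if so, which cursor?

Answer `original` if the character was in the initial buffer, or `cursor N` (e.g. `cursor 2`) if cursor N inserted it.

Answer: cursor 1

Derivation:
After op 1 (insert('n')): buffer="nvywndn" (len 7), cursors c1@1 c2@5 c3@7, authorship 1...2.3
After op 2 (move_right): buffer="nvywndn" (len 7), cursors c1@2 c2@6 c3@7, authorship 1...2.3
After op 3 (delete): buffer="nywn" (len 4), cursors c1@1 c2@4 c3@4, authorship 1..2
Authorship (.=original, N=cursor N): 1 . . 2
Index 0: author = 1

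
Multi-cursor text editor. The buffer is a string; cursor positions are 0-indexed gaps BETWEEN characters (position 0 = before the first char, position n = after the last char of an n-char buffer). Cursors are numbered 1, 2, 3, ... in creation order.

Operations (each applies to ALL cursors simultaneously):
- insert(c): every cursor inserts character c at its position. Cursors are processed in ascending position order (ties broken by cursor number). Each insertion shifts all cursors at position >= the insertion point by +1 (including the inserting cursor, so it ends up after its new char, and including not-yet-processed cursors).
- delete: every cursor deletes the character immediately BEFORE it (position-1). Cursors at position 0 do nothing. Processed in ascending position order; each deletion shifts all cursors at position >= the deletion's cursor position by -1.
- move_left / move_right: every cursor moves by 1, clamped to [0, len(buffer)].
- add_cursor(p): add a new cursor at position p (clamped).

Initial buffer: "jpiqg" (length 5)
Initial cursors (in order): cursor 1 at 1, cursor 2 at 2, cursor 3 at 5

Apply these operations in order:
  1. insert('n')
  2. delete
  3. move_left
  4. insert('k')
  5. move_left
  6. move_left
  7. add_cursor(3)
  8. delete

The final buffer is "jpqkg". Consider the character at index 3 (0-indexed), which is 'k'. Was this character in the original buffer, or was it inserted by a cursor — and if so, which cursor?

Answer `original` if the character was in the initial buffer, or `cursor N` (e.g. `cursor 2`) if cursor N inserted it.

Answer: cursor 3

Derivation:
After op 1 (insert('n')): buffer="jnpniqgn" (len 8), cursors c1@2 c2@4 c3@8, authorship .1.2...3
After op 2 (delete): buffer="jpiqg" (len 5), cursors c1@1 c2@2 c3@5, authorship .....
After op 3 (move_left): buffer="jpiqg" (len 5), cursors c1@0 c2@1 c3@4, authorship .....
After op 4 (insert('k')): buffer="kjkpiqkg" (len 8), cursors c1@1 c2@3 c3@7, authorship 1.2...3.
After op 5 (move_left): buffer="kjkpiqkg" (len 8), cursors c1@0 c2@2 c3@6, authorship 1.2...3.
After op 6 (move_left): buffer="kjkpiqkg" (len 8), cursors c1@0 c2@1 c3@5, authorship 1.2...3.
After op 7 (add_cursor(3)): buffer="kjkpiqkg" (len 8), cursors c1@0 c2@1 c4@3 c3@5, authorship 1.2...3.
After op 8 (delete): buffer="jpqkg" (len 5), cursors c1@0 c2@0 c4@1 c3@2, authorship ...3.
Authorship (.=original, N=cursor N): . . . 3 .
Index 3: author = 3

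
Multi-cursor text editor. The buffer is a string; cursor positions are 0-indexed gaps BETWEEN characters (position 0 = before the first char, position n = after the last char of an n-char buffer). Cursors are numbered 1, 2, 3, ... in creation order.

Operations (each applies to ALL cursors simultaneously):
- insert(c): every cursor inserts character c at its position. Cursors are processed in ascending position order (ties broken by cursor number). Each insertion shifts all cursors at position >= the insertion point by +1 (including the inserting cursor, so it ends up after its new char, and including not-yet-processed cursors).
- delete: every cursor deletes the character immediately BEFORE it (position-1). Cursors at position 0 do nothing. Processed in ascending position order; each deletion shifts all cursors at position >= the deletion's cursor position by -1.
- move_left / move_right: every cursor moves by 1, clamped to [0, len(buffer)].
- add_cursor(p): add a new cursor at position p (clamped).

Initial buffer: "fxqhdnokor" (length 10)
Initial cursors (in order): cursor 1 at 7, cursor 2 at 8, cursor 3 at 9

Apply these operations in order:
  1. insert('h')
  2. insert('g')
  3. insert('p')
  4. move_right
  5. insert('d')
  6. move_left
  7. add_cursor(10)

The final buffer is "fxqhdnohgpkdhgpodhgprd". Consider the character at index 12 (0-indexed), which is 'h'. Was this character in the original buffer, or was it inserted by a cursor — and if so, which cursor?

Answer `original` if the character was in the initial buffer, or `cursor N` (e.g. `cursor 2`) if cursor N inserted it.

Answer: cursor 2

Derivation:
After op 1 (insert('h')): buffer="fxqhdnohkhohr" (len 13), cursors c1@8 c2@10 c3@12, authorship .......1.2.3.
After op 2 (insert('g')): buffer="fxqhdnohgkhgohgr" (len 16), cursors c1@9 c2@12 c3@15, authorship .......11.22.33.
After op 3 (insert('p')): buffer="fxqhdnohgpkhgpohgpr" (len 19), cursors c1@10 c2@14 c3@18, authorship .......111.222.333.
After op 4 (move_right): buffer="fxqhdnohgpkhgpohgpr" (len 19), cursors c1@11 c2@15 c3@19, authorship .......111.222.333.
After op 5 (insert('d')): buffer="fxqhdnohgpkdhgpodhgprd" (len 22), cursors c1@12 c2@17 c3@22, authorship .......111.1222.2333.3
After op 6 (move_left): buffer="fxqhdnohgpkdhgpodhgprd" (len 22), cursors c1@11 c2@16 c3@21, authorship .......111.1222.2333.3
After op 7 (add_cursor(10)): buffer="fxqhdnohgpkdhgpodhgprd" (len 22), cursors c4@10 c1@11 c2@16 c3@21, authorship .......111.1222.2333.3
Authorship (.=original, N=cursor N): . . . . . . . 1 1 1 . 1 2 2 2 . 2 3 3 3 . 3
Index 12: author = 2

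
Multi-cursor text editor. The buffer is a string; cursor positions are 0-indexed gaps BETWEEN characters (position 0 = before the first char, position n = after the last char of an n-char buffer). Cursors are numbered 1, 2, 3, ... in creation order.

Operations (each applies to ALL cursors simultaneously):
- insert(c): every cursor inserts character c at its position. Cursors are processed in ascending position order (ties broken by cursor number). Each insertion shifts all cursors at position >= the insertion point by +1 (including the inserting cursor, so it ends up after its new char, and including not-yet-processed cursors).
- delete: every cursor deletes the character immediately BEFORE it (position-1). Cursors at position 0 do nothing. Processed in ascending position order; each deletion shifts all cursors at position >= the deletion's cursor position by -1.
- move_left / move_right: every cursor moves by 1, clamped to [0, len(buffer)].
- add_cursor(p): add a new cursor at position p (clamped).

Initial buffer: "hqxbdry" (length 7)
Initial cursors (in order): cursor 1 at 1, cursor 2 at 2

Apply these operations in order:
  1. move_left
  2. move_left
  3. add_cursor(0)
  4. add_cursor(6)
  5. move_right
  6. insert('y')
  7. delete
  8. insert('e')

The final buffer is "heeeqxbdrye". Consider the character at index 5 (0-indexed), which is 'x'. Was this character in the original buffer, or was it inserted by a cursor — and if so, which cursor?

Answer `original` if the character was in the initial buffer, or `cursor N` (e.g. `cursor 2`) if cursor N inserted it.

After op 1 (move_left): buffer="hqxbdry" (len 7), cursors c1@0 c2@1, authorship .......
After op 2 (move_left): buffer="hqxbdry" (len 7), cursors c1@0 c2@0, authorship .......
After op 3 (add_cursor(0)): buffer="hqxbdry" (len 7), cursors c1@0 c2@0 c3@0, authorship .......
After op 4 (add_cursor(6)): buffer="hqxbdry" (len 7), cursors c1@0 c2@0 c3@0 c4@6, authorship .......
After op 5 (move_right): buffer="hqxbdry" (len 7), cursors c1@1 c2@1 c3@1 c4@7, authorship .......
After op 6 (insert('y')): buffer="hyyyqxbdryy" (len 11), cursors c1@4 c2@4 c3@4 c4@11, authorship .123......4
After op 7 (delete): buffer="hqxbdry" (len 7), cursors c1@1 c2@1 c3@1 c4@7, authorship .......
After op 8 (insert('e')): buffer="heeeqxbdrye" (len 11), cursors c1@4 c2@4 c3@4 c4@11, authorship .123......4
Authorship (.=original, N=cursor N): . 1 2 3 . . . . . . 4
Index 5: author = original

Answer: original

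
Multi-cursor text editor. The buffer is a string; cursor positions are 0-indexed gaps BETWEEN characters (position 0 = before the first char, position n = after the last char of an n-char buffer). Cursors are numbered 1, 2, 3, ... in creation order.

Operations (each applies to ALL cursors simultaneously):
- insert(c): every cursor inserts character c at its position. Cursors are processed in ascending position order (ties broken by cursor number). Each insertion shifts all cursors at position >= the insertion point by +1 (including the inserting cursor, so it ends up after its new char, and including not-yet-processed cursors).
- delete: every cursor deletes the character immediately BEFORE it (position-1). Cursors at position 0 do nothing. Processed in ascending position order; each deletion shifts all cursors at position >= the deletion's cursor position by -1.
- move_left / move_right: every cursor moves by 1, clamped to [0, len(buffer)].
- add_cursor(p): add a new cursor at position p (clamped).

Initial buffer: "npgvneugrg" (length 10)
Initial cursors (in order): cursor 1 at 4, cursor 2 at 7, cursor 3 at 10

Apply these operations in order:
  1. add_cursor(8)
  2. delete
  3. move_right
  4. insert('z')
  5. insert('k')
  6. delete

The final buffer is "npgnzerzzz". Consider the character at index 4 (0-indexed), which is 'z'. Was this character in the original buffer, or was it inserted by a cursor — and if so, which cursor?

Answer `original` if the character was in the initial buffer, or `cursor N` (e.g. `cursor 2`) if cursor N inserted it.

After op 1 (add_cursor(8)): buffer="npgvneugrg" (len 10), cursors c1@4 c2@7 c4@8 c3@10, authorship ..........
After op 2 (delete): buffer="npgner" (len 6), cursors c1@3 c2@5 c4@5 c3@6, authorship ......
After op 3 (move_right): buffer="npgner" (len 6), cursors c1@4 c2@6 c3@6 c4@6, authorship ......
After op 4 (insert('z')): buffer="npgnzerzzz" (len 10), cursors c1@5 c2@10 c3@10 c4@10, authorship ....1..234
After op 5 (insert('k')): buffer="npgnzkerzzzkkk" (len 14), cursors c1@6 c2@14 c3@14 c4@14, authorship ....11..234234
After op 6 (delete): buffer="npgnzerzzz" (len 10), cursors c1@5 c2@10 c3@10 c4@10, authorship ....1..234
Authorship (.=original, N=cursor N): . . . . 1 . . 2 3 4
Index 4: author = 1

Answer: cursor 1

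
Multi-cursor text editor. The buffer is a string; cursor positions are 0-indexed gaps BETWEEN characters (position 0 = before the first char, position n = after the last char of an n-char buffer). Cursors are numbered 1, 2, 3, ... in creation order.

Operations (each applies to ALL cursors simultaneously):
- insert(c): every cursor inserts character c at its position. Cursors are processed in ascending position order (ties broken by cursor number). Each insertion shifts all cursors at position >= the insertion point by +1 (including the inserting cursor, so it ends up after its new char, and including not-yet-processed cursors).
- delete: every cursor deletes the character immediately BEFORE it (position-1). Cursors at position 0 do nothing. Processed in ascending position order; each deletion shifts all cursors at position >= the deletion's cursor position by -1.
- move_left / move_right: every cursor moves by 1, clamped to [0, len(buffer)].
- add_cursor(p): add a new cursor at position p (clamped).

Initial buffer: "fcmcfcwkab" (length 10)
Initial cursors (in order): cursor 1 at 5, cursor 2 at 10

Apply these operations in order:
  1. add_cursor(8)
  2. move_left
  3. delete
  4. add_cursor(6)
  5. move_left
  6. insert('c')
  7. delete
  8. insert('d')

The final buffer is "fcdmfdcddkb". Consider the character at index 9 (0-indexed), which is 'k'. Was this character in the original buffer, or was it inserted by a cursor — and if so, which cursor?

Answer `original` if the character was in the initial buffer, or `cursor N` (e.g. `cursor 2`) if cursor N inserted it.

Answer: original

Derivation:
After op 1 (add_cursor(8)): buffer="fcmcfcwkab" (len 10), cursors c1@5 c3@8 c2@10, authorship ..........
After op 2 (move_left): buffer="fcmcfcwkab" (len 10), cursors c1@4 c3@7 c2@9, authorship ..........
After op 3 (delete): buffer="fcmfckb" (len 7), cursors c1@3 c3@5 c2@6, authorship .......
After op 4 (add_cursor(6)): buffer="fcmfckb" (len 7), cursors c1@3 c3@5 c2@6 c4@6, authorship .......
After op 5 (move_left): buffer="fcmfckb" (len 7), cursors c1@2 c3@4 c2@5 c4@5, authorship .......
After op 6 (insert('c')): buffer="fccmfcccckb" (len 11), cursors c1@3 c3@6 c2@9 c4@9, authorship ..1..3.24..
After op 7 (delete): buffer="fcmfckb" (len 7), cursors c1@2 c3@4 c2@5 c4@5, authorship .......
After op 8 (insert('d')): buffer="fcdmfdcddkb" (len 11), cursors c1@3 c3@6 c2@9 c4@9, authorship ..1..3.24..
Authorship (.=original, N=cursor N): . . 1 . . 3 . 2 4 . .
Index 9: author = original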